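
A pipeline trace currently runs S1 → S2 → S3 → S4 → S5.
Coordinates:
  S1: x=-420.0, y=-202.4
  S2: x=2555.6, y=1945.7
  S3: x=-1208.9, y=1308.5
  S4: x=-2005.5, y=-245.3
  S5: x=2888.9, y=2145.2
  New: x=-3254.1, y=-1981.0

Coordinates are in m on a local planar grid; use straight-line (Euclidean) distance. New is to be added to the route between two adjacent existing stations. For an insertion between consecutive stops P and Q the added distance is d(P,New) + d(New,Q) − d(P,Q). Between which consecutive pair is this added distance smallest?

between S4 and S5

Added distance for inserting New between each consecutive pair:
S1–S2: 6688.3 m
S2–S3: 7067.7 m
S3–S4: 4265.5 m
S4–S5: 4091.3 m
Smallest added distance is 4091.3 m, inserting between S4 and S5.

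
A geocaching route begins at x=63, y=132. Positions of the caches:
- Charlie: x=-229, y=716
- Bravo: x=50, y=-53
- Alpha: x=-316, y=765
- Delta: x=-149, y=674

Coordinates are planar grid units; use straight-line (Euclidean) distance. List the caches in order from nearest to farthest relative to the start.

Computing each straight-line distance from x=63, y=132:
Bravo x=50, y=-53: 185.5
Delta x=-149, y=674: 582.0
Charlie x=-229, y=716: 652.9
Alpha x=-316, y=765: 737.8

Bravo, Delta, Charlie, Alpha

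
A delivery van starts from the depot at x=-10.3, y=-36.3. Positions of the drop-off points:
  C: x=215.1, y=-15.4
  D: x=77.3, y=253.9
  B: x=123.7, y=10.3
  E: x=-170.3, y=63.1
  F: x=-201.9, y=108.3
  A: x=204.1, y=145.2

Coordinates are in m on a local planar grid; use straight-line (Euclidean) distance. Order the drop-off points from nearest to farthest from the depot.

B, E, C, F, A, D

Distance from the depot at x=-10.3, y=-36.3 to each:
B x=123.7, y=10.3: 141.9 m
E x=-170.3, y=63.1: 188.4 m
C x=215.1, y=-15.4: 226.4 m
F x=-201.9, y=108.3: 240.0 m
A x=204.1, y=145.2: 280.9 m
D x=77.3, y=253.9: 303.1 m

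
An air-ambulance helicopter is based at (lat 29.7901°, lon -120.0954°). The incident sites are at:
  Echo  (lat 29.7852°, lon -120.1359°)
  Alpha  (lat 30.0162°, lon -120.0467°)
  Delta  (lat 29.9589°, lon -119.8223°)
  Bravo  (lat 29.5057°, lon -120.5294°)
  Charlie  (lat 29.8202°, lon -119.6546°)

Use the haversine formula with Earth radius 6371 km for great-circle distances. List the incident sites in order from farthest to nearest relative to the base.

Distance from the base at (lat 29.7901°, lon -120.0954°) to each:
Bravo (lat 29.5057°, lon -120.5294°): 52.5 km
Charlie (lat 29.8202°, lon -119.6546°): 42.7 km
Delta (lat 29.9589°, lon -119.8223°): 32.3 km
Alpha (lat 30.0162°, lon -120.0467°): 25.6 km
Echo (lat 29.7852°, lon -120.1359°): 3.9 km

Bravo, Charlie, Delta, Alpha, Echo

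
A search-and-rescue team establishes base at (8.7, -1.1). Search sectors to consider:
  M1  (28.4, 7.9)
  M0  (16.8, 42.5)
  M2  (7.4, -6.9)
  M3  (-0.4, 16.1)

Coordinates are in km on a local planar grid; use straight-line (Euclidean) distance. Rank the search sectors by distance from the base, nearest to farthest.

M2, M3, M1, M0

Distances from the base:
M2 (7.4, -6.9): 5.9 km
M3 (-0.4, 16.1): 19.5 km
M1 (28.4, 7.9): 21.7 km
M0 (16.8, 42.5): 44.3 km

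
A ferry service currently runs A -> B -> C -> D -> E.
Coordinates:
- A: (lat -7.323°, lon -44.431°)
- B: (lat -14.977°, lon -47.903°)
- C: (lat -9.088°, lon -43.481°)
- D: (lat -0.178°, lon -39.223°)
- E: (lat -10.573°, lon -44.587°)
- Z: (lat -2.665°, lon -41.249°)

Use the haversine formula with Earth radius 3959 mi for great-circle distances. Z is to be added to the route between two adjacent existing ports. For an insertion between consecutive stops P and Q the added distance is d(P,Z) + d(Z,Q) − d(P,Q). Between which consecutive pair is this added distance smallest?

Added distance for inserting Z between each consecutive pair:
A–B: 774.5 mi
B–C: 928.8 mi
C–D: 9.4 mi
D–E: 6.8 mi
Smallest added distance is 6.8 mi, inserting between D and E.

between D and E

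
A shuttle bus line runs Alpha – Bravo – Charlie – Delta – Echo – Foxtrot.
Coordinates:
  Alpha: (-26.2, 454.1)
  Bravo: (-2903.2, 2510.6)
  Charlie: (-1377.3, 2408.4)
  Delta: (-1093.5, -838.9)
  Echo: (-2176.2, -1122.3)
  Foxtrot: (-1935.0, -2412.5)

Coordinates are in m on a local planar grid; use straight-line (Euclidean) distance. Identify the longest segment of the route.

Leg distances:
Alpha→Bravo: 3536.4 m
Bravo→Charlie: 1529.3 m
Charlie→Delta: 3259.7 m
Delta→Echo: 1119.2 m
Echo→Foxtrot: 1312.6 m
The longest leg is Alpha–Bravo at 3536.4 m.

Alpha–Bravo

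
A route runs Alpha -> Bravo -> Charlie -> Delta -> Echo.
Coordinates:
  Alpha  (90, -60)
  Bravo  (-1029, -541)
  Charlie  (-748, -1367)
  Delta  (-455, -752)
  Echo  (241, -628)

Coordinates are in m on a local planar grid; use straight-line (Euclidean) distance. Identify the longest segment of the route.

Alpha–Bravo

Leg distances:
Alpha→Bravo: 1218.0 m
Bravo→Charlie: 872.5 m
Charlie→Delta: 681.2 m
Delta→Echo: 707.0 m
The longest leg is Alpha–Bravo at 1218.0 m.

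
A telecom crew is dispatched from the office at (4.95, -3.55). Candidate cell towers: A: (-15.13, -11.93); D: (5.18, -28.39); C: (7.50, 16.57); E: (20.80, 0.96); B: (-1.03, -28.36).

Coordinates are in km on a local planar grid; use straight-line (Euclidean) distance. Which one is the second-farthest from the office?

D

Distance to each, sorted:
B: 25.5 km
D: 24.8 km
A: 21.8 km
C: 20.3 km
E: 16.5 km
The second-farthest is D at 24.8 km.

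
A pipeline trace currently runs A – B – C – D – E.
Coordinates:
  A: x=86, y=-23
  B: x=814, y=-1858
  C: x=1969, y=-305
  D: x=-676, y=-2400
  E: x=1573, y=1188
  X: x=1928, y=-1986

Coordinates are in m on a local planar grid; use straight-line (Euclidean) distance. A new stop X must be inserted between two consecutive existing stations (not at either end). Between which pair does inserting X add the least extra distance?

Added distance for inserting X between each consecutive pair:
A–B: 1839.1 m
B–C: 867.4 m
C–D: 944.0 m
D–E: 1595.9 m
Smallest added distance is 867.4 m, inserting between B and C.

between B and C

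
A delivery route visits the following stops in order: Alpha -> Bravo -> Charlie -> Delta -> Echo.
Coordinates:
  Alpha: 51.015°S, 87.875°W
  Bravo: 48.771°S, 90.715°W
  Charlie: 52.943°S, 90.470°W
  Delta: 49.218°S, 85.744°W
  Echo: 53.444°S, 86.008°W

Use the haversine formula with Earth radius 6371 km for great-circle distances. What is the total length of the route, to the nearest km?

1786 km

Leg distances:
Alpha→Bravo: 321.9 km  (cumulative 321.9 km)
Bravo→Charlie: 464.2 km  (cumulative 786.1 km)
Charlie→Delta: 529.4 km  (cumulative 1315.6 km)
Delta→Echo: 470.3 km  (cumulative 1785.8 km)
Total route length ≈ 1786 km.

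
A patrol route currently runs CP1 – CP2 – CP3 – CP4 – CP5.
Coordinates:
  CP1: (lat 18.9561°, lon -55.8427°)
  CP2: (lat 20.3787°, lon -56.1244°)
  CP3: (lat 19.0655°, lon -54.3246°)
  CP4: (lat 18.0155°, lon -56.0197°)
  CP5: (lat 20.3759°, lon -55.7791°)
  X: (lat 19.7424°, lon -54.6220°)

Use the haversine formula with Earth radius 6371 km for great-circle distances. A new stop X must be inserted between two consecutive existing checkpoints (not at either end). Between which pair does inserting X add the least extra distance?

Added distance for inserting X between each consecutive pair:
CP1–CP2: 166.3 km
CP2–CP3: 15.3 km
CP3–CP4: 109.9 km
CP4–CP5: 118.1 km
Smallest added distance is 15.3 km, inserting between CP2 and CP3.

between CP2 and CP3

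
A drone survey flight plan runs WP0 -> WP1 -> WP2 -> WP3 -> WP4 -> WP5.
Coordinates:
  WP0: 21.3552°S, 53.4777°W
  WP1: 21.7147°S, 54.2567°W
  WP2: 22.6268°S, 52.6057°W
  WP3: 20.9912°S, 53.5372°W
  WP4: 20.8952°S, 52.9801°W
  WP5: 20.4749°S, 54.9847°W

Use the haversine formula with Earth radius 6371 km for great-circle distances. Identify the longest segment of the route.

WP4–WP5

Leg distances:
WP0→WP1: 89.9 km
WP1→WP2: 198.0 km
WP2→WP3: 205.7 km
WP3→WP4: 58.8 km
WP4→WP5: 213.7 km
The longest leg is WP4–WP5 at 213.7 km.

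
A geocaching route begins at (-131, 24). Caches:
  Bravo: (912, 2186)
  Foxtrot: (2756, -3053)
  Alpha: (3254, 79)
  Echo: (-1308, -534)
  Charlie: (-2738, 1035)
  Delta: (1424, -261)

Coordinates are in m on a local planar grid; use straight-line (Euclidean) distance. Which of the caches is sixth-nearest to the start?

Distance to each, sorted:
Echo: 1302.6 m
Delta: 1580.9 m
Bravo: 2400.4 m
Charlie: 2796.2 m
Alpha: 3385.4 m
Foxtrot: 4219.3 m
The sixth-nearest is Foxtrot at 4219.3 m.

Foxtrot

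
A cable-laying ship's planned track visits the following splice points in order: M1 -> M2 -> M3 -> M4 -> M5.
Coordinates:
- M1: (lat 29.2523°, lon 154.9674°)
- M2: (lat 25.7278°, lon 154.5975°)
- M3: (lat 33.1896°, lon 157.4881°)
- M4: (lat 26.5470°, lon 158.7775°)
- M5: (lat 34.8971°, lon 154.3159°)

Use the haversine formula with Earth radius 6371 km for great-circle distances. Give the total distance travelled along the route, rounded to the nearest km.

3040 km

Leg distances:
M1→M2: 393.6 km  (cumulative 393.6 km)
M2→M3: 875.5 km  (cumulative 1269.1 km)
M3→M4: 749.0 km  (cumulative 2018.1 km)
M4→M5: 1021.4 km  (cumulative 3039.5 km)
Total route length ≈ 3040 km.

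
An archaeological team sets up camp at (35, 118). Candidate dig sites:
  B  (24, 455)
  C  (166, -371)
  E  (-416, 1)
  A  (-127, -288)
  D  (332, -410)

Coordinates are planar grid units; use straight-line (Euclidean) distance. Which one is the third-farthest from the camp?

Distances from the camp ((35, 118)):
D: 605.8
C: 506.2
E: 465.9
A: 437.1
B: 337.2
The third-farthest is E at 465.9.

E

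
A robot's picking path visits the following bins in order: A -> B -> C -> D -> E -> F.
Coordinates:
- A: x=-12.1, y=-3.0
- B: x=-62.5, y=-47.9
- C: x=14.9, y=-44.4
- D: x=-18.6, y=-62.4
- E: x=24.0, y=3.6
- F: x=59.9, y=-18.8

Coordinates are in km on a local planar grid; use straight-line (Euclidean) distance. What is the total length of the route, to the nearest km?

304 km

Leg distances:
A→B: 67.5 km  (cumulative 67.5 km)
B→C: 77.5 km  (cumulative 145.0 km)
C→D: 38.0 km  (cumulative 183.0 km)
D→E: 78.6 km  (cumulative 261.6 km)
E→F: 42.3 km  (cumulative 303.9 km)
Total route length ≈ 304 km.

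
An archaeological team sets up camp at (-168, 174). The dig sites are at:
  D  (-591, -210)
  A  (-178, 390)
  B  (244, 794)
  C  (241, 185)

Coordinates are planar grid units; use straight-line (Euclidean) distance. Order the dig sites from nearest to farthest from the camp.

A, C, D, B

Distance from the camp at (-168, 174) to each:
A (-178, 390): 216.2
C (241, 185): 409.1
D (-591, -210): 571.3
B (244, 794): 744.4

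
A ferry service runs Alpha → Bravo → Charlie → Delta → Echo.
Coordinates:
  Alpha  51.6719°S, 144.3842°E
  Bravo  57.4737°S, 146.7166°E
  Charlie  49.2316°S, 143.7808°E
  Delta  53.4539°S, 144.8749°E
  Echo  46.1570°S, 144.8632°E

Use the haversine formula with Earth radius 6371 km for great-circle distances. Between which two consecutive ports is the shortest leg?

Leg distances:
Alpha→Bravo: 662.3 km
Bravo→Charlie: 936.7 km
Charlie→Delta: 475.6 km
Delta→Echo: 811.4 km
The shortest leg is Charlie–Delta at 475.6 km.

Charlie–Delta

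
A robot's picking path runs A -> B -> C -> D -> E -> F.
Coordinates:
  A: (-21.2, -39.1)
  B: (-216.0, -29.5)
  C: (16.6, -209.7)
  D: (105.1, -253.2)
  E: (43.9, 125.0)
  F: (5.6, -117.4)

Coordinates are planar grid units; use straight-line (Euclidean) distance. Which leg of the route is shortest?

Leg distances:
A→B: 195.0
B→C: 294.2
C→D: 98.6
D→E: 383.1
E→F: 245.4
The shortest leg is C–D at 98.6.

C–D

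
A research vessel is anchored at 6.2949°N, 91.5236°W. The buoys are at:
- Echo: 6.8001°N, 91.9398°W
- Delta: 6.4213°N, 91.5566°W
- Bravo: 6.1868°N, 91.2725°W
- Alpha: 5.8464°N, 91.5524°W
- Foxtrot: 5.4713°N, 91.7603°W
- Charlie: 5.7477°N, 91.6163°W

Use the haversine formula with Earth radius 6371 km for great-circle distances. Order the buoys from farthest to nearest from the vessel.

Distances from the vessel:
Foxtrot 5.4713°N, 91.7603°W: 95.2 km
Echo 6.8001°N, 91.9398°W: 72.6 km
Charlie 5.7477°N, 91.6163°W: 61.7 km
Alpha 5.8464°N, 91.5524°W: 50.0 km
Bravo 6.1868°N, 91.2725°W: 30.2 km
Delta 6.4213°N, 91.5566°W: 14.5 km

Foxtrot, Echo, Charlie, Alpha, Bravo, Delta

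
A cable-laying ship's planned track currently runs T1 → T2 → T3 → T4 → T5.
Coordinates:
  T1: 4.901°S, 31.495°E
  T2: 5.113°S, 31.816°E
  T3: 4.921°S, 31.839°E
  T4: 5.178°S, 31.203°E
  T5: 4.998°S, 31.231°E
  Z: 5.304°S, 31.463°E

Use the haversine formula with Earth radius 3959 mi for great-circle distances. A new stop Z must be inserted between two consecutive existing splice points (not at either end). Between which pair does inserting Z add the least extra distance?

between T3 and T4

Added distance for inserting Z between each consecutive pair:
T1–T2: 29.1 mi
T2–T3: 51.3 mi
T3–T4: 9.7 mi
T4–T5: 33.8 mi
Smallest added distance is 9.7 mi, inserting between T3 and T4.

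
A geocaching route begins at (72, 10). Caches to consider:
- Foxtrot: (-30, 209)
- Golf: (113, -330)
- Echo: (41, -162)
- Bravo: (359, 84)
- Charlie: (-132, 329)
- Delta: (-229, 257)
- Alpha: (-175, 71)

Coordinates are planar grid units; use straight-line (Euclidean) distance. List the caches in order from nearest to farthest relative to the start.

Echo, Foxtrot, Alpha, Bravo, Golf, Charlie, Delta

Distance from the start at (72, 10) to each:
Echo (41, -162): 174.8
Foxtrot (-30, 209): 223.6
Alpha (-175, 71): 254.4
Bravo (359, 84): 296.4
Golf (113, -330): 342.5
Charlie (-132, 329): 378.7
Delta (-229, 257): 389.4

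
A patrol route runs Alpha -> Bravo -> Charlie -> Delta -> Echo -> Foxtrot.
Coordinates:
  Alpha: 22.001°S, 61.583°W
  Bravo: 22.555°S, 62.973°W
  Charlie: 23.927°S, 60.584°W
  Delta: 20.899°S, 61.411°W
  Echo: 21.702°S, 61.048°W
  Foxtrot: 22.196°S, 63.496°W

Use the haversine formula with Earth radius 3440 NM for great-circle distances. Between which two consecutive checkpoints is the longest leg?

Leg distances:
Alpha→Bravo: 84.1 NM
Bravo→Charlie: 155.4 NM
Charlie→Delta: 187.5 NM
Delta→Echo: 52.3 NM
Echo→Foxtrot: 139.5 NM
The longest leg is Charlie–Delta at 187.5 NM.

Charlie–Delta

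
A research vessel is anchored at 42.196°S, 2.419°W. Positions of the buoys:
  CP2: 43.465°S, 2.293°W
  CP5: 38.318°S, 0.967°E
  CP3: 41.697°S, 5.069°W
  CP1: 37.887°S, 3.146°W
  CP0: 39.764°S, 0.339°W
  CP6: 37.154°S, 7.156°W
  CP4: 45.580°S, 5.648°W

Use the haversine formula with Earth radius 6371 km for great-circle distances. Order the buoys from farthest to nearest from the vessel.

Distance from the vessel at 42.196°S, 2.419°W to each:
CP6 37.154°S, 7.156°W: 691.6 km
CP5 38.318°S, 0.967°E: 518.1 km
CP1 37.887°S, 3.146°W: 483.1 km
CP4 45.580°S, 5.648°W: 456.6 km
CP0 39.764°S, 0.339°W: 321.9 km
CP3 41.697°S, 5.069°W: 226.1 km
CP2 43.465°S, 2.293°W: 141.5 km

CP6, CP5, CP1, CP4, CP0, CP3, CP2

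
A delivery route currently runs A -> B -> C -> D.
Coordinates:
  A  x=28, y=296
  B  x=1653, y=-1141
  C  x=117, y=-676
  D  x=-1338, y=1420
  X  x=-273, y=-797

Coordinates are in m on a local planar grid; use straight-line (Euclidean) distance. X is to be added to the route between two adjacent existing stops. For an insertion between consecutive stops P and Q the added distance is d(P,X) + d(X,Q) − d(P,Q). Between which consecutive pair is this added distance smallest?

between C and D

Added distance for inserting X between each consecutive pair:
A–B: 920.9 m
B–C: 760.0 m
C–D: 316.4 m
Smallest added distance is 316.4 m, inserting between C and D.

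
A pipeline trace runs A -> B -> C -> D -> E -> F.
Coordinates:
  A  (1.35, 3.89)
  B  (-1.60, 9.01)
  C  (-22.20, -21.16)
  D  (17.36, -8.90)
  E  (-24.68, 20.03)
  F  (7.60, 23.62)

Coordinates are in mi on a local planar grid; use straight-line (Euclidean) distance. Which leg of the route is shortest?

A–B

Leg distances:
A→B: 5.9 mi
B→C: 36.5 mi
C→D: 41.4 mi
D→E: 51.0 mi
E→F: 32.5 mi
The shortest leg is A–B at 5.9 mi.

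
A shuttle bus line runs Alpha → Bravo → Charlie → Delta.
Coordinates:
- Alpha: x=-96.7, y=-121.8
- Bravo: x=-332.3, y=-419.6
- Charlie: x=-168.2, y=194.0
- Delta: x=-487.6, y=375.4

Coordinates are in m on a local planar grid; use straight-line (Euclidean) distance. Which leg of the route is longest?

Bravo–Charlie

Leg distances:
Alpha→Bravo: 379.7 m
Bravo→Charlie: 635.2 m
Charlie→Delta: 367.3 m
The longest leg is Bravo–Charlie at 635.2 m.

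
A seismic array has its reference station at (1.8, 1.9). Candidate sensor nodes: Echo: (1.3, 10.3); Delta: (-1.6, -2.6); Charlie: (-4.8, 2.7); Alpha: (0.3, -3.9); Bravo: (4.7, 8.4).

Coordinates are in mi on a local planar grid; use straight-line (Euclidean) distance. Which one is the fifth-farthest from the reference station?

Distances from the reference station ((1.8, 1.9)):
Echo: 8.4 mi
Bravo: 7.1 mi
Charlie: 6.6 mi
Alpha: 6.0 mi
Delta: 5.6 mi
The fifth-farthest is Delta at 5.6 mi.

Delta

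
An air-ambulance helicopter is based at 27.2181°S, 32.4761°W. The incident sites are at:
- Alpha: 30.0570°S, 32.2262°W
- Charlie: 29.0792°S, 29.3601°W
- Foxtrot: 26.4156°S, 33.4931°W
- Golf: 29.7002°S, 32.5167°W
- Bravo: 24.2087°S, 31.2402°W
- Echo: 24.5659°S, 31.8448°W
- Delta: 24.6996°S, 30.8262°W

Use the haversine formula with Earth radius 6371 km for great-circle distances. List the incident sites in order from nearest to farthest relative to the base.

Distance from the base at 27.2181°S, 32.4761°W to each:
Foxtrot 26.4156°S, 33.4931°W: 134.7 km
Golf 29.7002°S, 32.5167°W: 276.0 km
Echo 24.5659°S, 31.8448°W: 301.6 km
Alpha 30.0570°S, 32.2262°W: 316.6 km
Delta 24.6996°S, 30.8262°W: 325.0 km
Bravo 24.2087°S, 31.2402°W: 356.8 km
Charlie 29.0792°S, 29.3601°W: 369.0 km

Foxtrot, Golf, Echo, Alpha, Delta, Bravo, Charlie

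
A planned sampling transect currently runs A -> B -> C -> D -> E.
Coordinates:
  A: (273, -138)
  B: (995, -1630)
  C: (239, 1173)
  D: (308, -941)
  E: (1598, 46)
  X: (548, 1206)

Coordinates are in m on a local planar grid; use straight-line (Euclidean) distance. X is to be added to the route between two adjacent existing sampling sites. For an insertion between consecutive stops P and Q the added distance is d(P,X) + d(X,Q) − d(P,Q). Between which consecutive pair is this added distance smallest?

Added distance for inserting X between each consecutive pair:
A–B: 2585.3 m
B–C: 278.6 m
C–D: 356.0 m
D–E: 2100.7 m
Smallest added distance is 278.6 m, inserting between B and C.

between B and C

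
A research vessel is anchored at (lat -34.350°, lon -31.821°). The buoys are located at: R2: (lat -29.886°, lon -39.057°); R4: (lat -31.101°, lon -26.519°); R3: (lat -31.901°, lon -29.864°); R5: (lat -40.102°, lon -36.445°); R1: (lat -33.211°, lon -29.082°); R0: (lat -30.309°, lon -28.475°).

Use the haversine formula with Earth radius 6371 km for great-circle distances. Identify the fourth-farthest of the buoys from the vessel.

Distances from the vessel ((lat -34.350°, lon -31.821°)):
R2: 842.7 km
R5: 759.1 km
R4: 613.4 km
R0: 548.3 km
R3: 327.7 km
R1: 283.0 km
The fourth-farthest is R0 at 548.3 km.

R0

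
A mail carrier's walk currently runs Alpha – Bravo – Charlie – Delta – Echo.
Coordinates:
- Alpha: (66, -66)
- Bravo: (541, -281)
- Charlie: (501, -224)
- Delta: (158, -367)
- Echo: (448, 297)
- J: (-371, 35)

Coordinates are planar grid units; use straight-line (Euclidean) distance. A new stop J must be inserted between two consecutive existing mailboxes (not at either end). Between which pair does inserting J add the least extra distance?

between Delta and Echo

Added distance for inserting J between each consecutive pair:
Alpha–Bravo: 892.3
Bravo–Charlie: 1805.2
Charlie–Delta: 1202.4
Delta–Echo: 799.7
Smallest added distance is 799.7, inserting between Delta and Echo.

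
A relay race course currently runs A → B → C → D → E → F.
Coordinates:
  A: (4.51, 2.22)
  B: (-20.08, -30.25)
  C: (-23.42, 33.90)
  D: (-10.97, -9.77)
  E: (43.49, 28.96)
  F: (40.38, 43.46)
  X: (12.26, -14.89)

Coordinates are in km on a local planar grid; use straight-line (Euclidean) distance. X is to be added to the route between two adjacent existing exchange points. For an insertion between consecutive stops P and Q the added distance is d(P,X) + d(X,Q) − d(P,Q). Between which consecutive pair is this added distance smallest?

Added distance for inserting X between each consecutive pair:
A–B: 13.9 km
B–C: 32.0 km
C–D: 38.8 km
D–E: 10.8 km
E–F: 103.8 km
Smallest added distance is 10.8 km, inserting between D and E.

between D and E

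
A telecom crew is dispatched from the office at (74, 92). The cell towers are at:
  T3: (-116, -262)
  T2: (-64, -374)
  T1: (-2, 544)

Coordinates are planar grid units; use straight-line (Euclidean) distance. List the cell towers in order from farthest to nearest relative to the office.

Distances from the office:
T2 (-64, -374): 486.0
T1 (-2, 544): 458.3
T3 (-116, -262): 401.8

T2, T1, T3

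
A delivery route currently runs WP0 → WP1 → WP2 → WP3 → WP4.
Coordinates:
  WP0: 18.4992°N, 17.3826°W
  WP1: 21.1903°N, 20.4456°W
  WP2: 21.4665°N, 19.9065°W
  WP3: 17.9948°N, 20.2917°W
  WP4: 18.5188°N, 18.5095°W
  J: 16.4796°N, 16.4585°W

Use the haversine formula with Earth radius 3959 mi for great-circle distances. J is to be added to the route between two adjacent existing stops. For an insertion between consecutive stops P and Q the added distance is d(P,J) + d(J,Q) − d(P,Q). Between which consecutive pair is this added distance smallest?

Added distance for inserting J between each consecutive pair:
WP0–WP1: 296.9 mi
WP1–WP2: 789.0 mi
WP2–WP3: 444.2 mi
WP3–WP4: 346.6 mi
Smallest added distance is 296.9 mi, inserting between WP0 and WP1.

between WP0 and WP1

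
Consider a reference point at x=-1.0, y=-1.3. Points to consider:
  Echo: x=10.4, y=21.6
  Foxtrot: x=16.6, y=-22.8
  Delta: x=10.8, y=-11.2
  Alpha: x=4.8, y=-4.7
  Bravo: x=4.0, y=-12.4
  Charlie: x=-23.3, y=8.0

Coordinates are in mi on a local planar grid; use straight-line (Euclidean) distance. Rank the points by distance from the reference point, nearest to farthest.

Alpha, Bravo, Delta, Charlie, Echo, Foxtrot

Distance from the reference point at x=-1.0, y=-1.3 to each:
Alpha x=4.8, y=-4.7: 6.7 mi
Bravo x=4.0, y=-12.4: 12.2 mi
Delta x=10.8, y=-11.2: 15.4 mi
Charlie x=-23.3, y=8.0: 24.2 mi
Echo x=10.4, y=21.6: 25.6 mi
Foxtrot x=16.6, y=-22.8: 27.8 mi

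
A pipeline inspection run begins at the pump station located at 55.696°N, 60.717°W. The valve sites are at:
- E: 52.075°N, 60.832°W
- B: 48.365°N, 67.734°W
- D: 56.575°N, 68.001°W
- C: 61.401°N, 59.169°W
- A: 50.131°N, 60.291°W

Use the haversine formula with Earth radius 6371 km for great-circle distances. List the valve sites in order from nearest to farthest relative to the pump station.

E, D, A, C, B

Distances from the pump station:
E 52.075°N, 60.832°W: 402.7 km
D 56.575°N, 68.001°W: 461.5 km
A 50.131°N, 60.291°W: 619.5 km
C 61.401°N, 59.169°W: 640.6 km
B 48.365°N, 67.734°W: 944.9 km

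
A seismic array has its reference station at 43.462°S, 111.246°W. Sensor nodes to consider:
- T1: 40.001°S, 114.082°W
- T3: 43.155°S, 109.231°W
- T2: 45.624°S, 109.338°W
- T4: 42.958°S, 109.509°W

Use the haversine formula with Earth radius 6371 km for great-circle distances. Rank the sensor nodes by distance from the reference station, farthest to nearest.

Distances from the reference station:
T1 40.001°S, 114.082°W: 451.0 km
T2 45.624°S, 109.338°W: 284.0 km
T3 43.155°S, 109.231°W: 166.6 km
T4 42.958°S, 109.509°W: 151.5 km

T1, T2, T3, T4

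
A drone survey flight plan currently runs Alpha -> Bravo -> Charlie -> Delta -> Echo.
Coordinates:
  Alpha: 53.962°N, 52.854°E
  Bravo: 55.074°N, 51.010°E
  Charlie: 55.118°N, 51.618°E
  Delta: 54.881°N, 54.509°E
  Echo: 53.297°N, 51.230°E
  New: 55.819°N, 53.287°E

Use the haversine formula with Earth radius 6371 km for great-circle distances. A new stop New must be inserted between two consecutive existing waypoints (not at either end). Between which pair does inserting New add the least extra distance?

between Charlie and Delta

Added distance for inserting New between each consecutive pair:
Alpha–Bravo: 202.5 km
Bravo–Charlie: 257.7 km
Charlie–Delta: 74.5 km
Delta–Echo: 163.0 km
Smallest added distance is 74.5 km, inserting between Charlie and Delta.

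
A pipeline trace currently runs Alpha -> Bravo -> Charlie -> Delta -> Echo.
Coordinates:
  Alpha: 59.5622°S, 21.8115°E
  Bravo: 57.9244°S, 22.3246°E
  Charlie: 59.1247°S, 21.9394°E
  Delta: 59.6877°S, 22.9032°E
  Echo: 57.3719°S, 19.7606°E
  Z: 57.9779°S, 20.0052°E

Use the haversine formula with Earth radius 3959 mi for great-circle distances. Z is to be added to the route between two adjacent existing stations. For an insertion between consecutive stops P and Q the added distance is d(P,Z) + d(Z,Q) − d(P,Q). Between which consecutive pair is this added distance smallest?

Added distance for inserting Z between each consecutive pair:
Alpha–Bravo: 97.6 mi
Bravo–Charlie: 106.6 mi
Charlie–Delta: 211.1 mi
Delta–Echo: 3.9 mi
Smallest added distance is 3.9 mi, inserting between Delta and Echo.

between Delta and Echo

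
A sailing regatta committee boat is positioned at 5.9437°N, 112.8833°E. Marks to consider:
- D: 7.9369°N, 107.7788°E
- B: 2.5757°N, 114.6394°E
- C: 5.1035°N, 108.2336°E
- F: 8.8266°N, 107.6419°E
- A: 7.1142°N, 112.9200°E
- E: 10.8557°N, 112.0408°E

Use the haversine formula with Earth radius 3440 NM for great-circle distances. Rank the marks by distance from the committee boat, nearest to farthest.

Distance from the committee boat at 5.9437°N, 112.8833°E to each:
A 7.1142°N, 112.9200°E: 70.3 NM
B 2.5757°N, 114.6394°E: 227.9 NM
C 5.1035°N, 108.2336°E: 282.4 NM
E 10.8557°N, 112.0408°E: 299.1 NM
D 7.9369°N, 107.7788°E: 326.9 NM
F 8.8266°N, 107.6419°E: 356.8 NM

A, B, C, E, D, F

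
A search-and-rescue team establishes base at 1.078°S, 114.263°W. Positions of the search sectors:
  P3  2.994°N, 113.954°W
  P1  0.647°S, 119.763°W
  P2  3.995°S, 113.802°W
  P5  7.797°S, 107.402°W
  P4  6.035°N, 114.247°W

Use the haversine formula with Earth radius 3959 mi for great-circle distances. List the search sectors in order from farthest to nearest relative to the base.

P5, P4, P1, P3, P2

Computing each great-circle distance from 1.078°S, 114.263°W:
P5 7.797°S, 107.402°W: 662.3 mi
P4 6.035°N, 114.247°W: 491.5 mi
P1 0.647°S, 119.763°W: 381.2 mi
P3 2.994°N, 113.954°W: 282.2 mi
P2 3.995°S, 113.802°W: 204.1 mi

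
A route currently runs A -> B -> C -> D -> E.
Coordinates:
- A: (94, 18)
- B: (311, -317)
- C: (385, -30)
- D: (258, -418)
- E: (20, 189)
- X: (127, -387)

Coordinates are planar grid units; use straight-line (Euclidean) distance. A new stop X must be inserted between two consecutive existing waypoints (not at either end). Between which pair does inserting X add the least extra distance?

Added distance for inserting X between each consecutive pair:
A–B: 204.1
B–C: 340.9
C–D: 166.8
D–E: 68.5
Smallest added distance is 68.5, inserting between D and E.

between D and E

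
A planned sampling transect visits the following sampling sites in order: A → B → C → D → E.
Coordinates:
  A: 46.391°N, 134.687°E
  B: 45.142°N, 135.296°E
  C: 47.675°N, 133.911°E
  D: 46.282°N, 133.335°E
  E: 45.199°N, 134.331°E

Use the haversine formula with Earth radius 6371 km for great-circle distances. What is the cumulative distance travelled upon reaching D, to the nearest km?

609 km

Leg distances:
A→B: 146.7 km  (cumulative 146.7 km)
B→C: 301.0 km  (cumulative 447.7 km)
C→D: 160.9 km  (cumulative 608.6 km)
Cumulative distance at D ≈ 609 km.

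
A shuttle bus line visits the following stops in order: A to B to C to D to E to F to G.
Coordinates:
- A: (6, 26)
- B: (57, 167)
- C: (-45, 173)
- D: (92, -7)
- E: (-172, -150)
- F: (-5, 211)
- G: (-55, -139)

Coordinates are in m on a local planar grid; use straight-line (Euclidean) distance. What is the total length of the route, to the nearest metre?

1530 m

Leg distances:
A→B: 149.9 m  (cumulative 149.9 m)
B→C: 102.2 m  (cumulative 252.1 m)
C→D: 226.2 m  (cumulative 478.3 m)
D→E: 300.2 m  (cumulative 778.6 m)
E→F: 397.8 m  (cumulative 1176.3 m)
F→G: 353.6 m  (cumulative 1529.9 m)
Total route length ≈ 1530 m.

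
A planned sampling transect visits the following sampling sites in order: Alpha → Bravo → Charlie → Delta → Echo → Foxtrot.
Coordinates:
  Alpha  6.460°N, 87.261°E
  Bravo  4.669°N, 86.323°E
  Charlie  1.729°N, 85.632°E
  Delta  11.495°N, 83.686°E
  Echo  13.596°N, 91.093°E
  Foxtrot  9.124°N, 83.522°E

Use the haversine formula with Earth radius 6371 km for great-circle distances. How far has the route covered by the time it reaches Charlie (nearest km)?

560 km

Leg distances:
Alpha→Bravo: 224.6 km  (cumulative 224.6 km)
Bravo→Charlie: 335.8 km  (cumulative 560.4 km)
Cumulative distance at Charlie ≈ 560 km.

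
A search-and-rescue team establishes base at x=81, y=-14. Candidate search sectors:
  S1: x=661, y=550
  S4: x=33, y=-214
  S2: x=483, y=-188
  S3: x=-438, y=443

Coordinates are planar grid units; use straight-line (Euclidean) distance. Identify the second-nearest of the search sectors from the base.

S2

Distance to each, sorted:
S4: 205.7
S2: 438.0
S3: 691.5
S1: 809.0
The second-nearest is S2 at 438.0.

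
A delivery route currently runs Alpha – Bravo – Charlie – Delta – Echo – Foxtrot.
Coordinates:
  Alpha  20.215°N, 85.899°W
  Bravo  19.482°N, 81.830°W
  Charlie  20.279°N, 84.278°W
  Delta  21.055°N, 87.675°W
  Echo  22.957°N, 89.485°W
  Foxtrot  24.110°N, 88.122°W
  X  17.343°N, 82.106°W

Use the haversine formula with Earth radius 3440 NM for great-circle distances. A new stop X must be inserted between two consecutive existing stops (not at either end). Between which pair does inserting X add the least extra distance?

between Alpha and Bravo

Added distance for inserting X between each consecutive pair:
Alpha–Bravo: 171.5 NM
Bravo–Charlie: 198.3 NM
Charlie–Delta: 405.2 NM
Delta–Echo: 769.3 NM
Echo–Foxtrot: 961.2 NM
Smallest added distance is 171.5 NM, inserting between Alpha and Bravo.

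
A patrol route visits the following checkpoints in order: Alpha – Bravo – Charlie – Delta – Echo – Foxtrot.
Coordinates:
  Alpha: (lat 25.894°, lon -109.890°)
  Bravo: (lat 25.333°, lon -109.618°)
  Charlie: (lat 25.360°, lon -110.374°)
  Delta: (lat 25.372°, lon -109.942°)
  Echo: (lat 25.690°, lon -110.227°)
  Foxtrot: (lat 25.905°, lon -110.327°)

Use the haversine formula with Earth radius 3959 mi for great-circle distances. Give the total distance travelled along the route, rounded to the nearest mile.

Leg distances:
Alpha→Bravo: 42.3 mi  (cumulative 42.3 mi)
Bravo→Charlie: 47.2 mi  (cumulative 89.6 mi)
Charlie→Delta: 27.0 mi  (cumulative 116.5 mi)
Delta→Echo: 28.3 mi  (cumulative 144.8 mi)
Echo→Foxtrot: 16.1 mi  (cumulative 160.9 mi)
Total route length ≈ 161 mi.

161 mi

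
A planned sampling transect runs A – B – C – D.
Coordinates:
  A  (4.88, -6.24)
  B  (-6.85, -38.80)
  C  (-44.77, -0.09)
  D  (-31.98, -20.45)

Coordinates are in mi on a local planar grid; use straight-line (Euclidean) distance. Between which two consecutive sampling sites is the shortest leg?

Leg distances:
A→B: 34.6 mi
B→C: 54.2 mi
C→D: 24.0 mi
The shortest leg is C–D at 24.0 mi.

C–D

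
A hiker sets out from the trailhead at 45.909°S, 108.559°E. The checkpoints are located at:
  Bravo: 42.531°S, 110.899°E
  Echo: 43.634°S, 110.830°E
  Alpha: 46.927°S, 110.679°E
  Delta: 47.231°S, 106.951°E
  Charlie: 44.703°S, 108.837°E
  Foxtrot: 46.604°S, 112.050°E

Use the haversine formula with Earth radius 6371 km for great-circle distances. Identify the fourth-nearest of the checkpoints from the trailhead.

Foxtrot

Distance to each, sorted:
Charlie: 135.9 km
Delta: 191.6 km
Alpha: 198.0 km
Foxtrot: 279.3 km
Echo: 310.0 km
Bravo: 419.3 km
The fourth-nearest is Foxtrot at 279.3 km.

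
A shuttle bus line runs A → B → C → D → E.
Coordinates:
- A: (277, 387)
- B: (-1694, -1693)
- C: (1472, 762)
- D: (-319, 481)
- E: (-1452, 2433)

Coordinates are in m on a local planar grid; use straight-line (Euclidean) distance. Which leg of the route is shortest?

C–D

Leg distances:
A→B: 2865.5 m
B→C: 4006.3 m
C→D: 1812.9 m
D→E: 2257.0 m
The shortest leg is C–D at 1812.9 m.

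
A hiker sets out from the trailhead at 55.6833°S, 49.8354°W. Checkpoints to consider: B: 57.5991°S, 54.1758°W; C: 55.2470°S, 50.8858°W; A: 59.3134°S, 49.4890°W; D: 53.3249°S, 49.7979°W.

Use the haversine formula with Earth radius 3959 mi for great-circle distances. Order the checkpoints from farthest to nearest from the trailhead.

Distances from the trailhead:
A 59.3134°S, 49.4890°W: 251.2 mi
B 57.5991°S, 54.1758°W: 211.4 mi
D 53.3249°S, 49.7979°W: 163.0 mi
C 55.2470°S, 50.8858°W: 51.0 mi

A, B, D, C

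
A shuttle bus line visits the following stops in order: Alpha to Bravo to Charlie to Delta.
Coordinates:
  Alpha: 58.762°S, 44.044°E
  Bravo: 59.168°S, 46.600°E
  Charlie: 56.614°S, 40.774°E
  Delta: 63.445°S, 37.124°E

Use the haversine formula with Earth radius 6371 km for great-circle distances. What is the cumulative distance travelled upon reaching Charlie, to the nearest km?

Leg distances:
Alpha→Bravo: 153.3 km  (cumulative 153.3 km)
Bravo→Charlie: 446.1 km  (cumulative 599.4 km)
Cumulative distance at Charlie ≈ 599 km.

599 km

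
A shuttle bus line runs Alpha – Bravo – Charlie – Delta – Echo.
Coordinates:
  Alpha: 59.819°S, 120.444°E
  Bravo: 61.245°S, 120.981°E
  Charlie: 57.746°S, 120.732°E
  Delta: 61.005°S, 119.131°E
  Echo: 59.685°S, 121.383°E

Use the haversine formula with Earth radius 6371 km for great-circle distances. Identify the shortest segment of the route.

Leg distances:
Alpha→Bravo: 161.3 km
Bravo→Charlie: 389.3 km
Charlie→Delta: 373.5 km
Delta→Echo: 192.1 km
The shortest leg is Alpha–Bravo at 161.3 km.

Alpha–Bravo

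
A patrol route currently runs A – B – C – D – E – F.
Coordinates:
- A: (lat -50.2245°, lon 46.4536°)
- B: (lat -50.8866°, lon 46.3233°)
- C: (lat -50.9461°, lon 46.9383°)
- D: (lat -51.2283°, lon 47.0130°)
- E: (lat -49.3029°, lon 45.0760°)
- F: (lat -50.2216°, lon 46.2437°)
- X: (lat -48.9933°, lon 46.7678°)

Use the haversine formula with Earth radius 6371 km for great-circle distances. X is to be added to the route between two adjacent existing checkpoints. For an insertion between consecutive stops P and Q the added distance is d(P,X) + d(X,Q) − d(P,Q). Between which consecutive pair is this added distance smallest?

Added distance for inserting X between each consecutive pair:
A–B: 277.5 km
B–C: 386.8 km
C–D: 434.8 km
D–E: 122.4 km
E–F: 137.3 km
Smallest added distance is 122.4 km, inserting between D and E.

between D and E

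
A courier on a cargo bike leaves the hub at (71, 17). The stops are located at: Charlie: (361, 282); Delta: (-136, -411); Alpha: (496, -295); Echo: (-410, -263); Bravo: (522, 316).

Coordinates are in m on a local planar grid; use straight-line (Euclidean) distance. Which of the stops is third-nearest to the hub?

Alpha

Distances from the hub ((71, 17)):
Charlie: 392.8 m
Delta: 475.4 m
Alpha: 527.2 m
Bravo: 541.1 m
Echo: 556.6 m
The third-nearest is Alpha at 527.2 m.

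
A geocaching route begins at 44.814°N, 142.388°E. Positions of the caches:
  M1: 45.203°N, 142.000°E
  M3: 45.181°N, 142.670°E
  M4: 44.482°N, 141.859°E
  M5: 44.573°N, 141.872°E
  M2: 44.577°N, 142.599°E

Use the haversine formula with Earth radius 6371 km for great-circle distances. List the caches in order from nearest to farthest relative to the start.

Distances from the start:
M2 44.577°N, 142.599°E: 31.2 km
M3 45.181°N, 142.670°E: 46.4 km
M5 44.573°N, 141.872°E: 48.8 km
M1 45.203°N, 142.000°E: 52.9 km
M4 44.482°N, 141.859°E: 55.8 km

M2, M3, M5, M1, M4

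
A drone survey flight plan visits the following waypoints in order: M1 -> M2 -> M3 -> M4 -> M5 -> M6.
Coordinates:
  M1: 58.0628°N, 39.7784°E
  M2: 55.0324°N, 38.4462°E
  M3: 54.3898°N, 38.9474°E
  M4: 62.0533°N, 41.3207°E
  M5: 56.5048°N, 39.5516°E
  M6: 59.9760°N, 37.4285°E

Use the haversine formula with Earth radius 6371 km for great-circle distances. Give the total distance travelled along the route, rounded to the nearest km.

2319 km

Leg distances:
M1→M2: 346.7 km  (cumulative 346.7 km)
M2→M3: 78.4 km  (cumulative 425.1 km)
M3→M4: 863.3 km  (cumulative 1288.3 km)
M4→M5: 625.0 km  (cumulative 1913.4 km)
M5→M6: 405.4 km  (cumulative 2318.8 km)
Total route length ≈ 2319 km.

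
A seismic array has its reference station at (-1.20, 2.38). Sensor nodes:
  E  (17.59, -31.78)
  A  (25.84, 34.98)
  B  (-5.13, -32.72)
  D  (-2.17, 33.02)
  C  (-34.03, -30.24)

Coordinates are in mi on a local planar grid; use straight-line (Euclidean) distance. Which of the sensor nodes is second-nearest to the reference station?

B

Distances from the reference station ((-1.20, 2.38)):
D: 30.7 mi
B: 35.3 mi
E: 39.0 mi
A: 42.4 mi
C: 46.3 mi
The second-nearest is B at 35.3 mi.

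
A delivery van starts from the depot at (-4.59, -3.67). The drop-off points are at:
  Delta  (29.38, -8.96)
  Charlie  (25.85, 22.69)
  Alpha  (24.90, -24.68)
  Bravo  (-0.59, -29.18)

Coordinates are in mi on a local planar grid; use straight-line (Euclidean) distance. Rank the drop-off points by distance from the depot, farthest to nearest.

Computing each straight-line distance from (-4.59, -3.67):
Charlie (25.85, 22.69): 40.3 mi
Alpha (24.90, -24.68): 36.2 mi
Delta (29.38, -8.96): 34.4 mi
Bravo (-0.59, -29.18): 25.8 mi

Charlie, Alpha, Delta, Bravo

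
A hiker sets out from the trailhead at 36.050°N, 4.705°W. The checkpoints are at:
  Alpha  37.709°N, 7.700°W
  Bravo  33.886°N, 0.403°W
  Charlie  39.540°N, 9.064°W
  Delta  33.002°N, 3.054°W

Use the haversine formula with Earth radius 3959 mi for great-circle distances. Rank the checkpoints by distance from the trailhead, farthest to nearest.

Distances from the trailhead:
Charlie 39.540°N, 9.064°W: 338.7 mi
Bravo 33.886°N, 0.403°W: 285.8 mi
Delta 33.002°N, 3.054°W: 230.6 mi
Alpha 37.709°N, 7.700°W: 201.3 mi

Charlie, Bravo, Delta, Alpha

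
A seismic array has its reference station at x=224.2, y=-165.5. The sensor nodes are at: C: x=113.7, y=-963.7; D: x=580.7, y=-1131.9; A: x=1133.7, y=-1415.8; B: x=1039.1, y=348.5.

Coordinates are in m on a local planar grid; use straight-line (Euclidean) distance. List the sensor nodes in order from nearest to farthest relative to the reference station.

C, B, D, A

Distance from the reference station at x=224.2, y=-165.5 to each:
C x=113.7, y=-963.7: 805.8 m
B x=1039.1, y=348.5: 963.5 m
D x=580.7, y=-1131.9: 1030.1 m
A x=1133.7, y=-1415.8: 1546.1 m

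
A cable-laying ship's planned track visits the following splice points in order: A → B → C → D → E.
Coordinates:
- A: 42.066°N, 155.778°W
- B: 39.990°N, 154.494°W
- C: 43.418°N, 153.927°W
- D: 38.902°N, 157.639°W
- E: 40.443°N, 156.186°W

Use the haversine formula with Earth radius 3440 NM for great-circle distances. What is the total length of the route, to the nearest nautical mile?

778 NM

Leg distances:
A→B: 137.5 NM  (cumulative 137.5 NM)
B→C: 207.4 NM  (cumulative 344.9 NM)
C→D: 318.8 NM  (cumulative 663.7 NM)
D→E: 114.3 NM  (cumulative 778.0 NM)
Total route length ≈ 778 NM.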